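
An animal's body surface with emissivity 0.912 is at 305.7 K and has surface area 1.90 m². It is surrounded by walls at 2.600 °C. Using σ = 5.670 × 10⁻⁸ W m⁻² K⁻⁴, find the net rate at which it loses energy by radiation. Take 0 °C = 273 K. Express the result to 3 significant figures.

Net loss ≈ 291 W

Surroundings: T = 2.600 °C + 273 = 275.600 K.
Area A = 1.90 m².
Net radiated power P_net = εσA(T⁴ − T₀⁴) = 0.912×5.670×10⁻⁸×1.90×(305.7⁴ − 275.600⁴).
T⁴ − T₀⁴ = 8.73337×10⁹ − 5.76922×10⁹ = 2.96415×10⁹ K⁴, so P_net = 291 W.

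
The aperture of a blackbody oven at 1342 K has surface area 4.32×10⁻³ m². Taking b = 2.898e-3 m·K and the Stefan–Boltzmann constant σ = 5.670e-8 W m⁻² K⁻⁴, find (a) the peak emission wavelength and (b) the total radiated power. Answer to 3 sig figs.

λ_max ≈ 2.16×10³ nm; P ≈ 794 W

(a) λ_max = b/T = 2.898×10⁻³/1342 = 2.159×10⁻⁶ m = 2.16×10³ nm.
Area A = 4.32×10⁻³ m².
(b) P = σAT⁴ = 5.670×10⁻⁸×4.32×10⁻³×(1342)⁴ = 794 W.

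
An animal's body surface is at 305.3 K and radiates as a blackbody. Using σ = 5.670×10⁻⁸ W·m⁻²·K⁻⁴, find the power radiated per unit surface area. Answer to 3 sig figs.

I ≈ 493 W/m²

Stefan–Boltzmann: I = σT⁴ = 5.670×10⁻⁸ × (305.3)⁴ = 493 W/m².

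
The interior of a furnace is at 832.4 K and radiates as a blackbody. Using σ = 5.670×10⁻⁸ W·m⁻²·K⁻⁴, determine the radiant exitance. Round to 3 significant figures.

I ≈ 2.72×10⁴ W/m²

Stefan–Boltzmann: I = σT⁴ = 5.670×10⁻⁸ × (832.4)⁴ = 2.72×10⁴ W/m².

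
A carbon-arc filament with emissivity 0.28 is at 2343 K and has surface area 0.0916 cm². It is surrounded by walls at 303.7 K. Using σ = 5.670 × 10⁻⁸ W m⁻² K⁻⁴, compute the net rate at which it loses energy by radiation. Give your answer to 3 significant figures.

Net loss ≈ 4.38 W

Area A = 0.0916 cm² = 9.16×10⁻⁶ m².
Net radiated power P_net = εσA(T⁴ − T₀⁴) = 0.28×5.670×10⁻⁸×9.16×10⁻⁶×(2343⁴ − 303.7⁴).
T⁴ − T₀⁴ = 3.01362×10¹³ − 8.50705×10⁹ = 3.01277×10¹³ K⁴, so P_net = 4.38 W.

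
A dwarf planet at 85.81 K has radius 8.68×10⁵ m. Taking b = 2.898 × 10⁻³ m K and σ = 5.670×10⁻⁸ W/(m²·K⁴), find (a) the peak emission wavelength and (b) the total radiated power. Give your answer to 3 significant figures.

(a) λ_max = b/T = 2.898×10⁻³/85.81 = 3.377×10⁻⁵ m = 33.8 μm.
Surface area A = 4πR² = 4π(8.68×10⁵ m)² = 9.46781×10¹² m².
(b) P = σAT⁴ = 5.670×10⁻⁸×9.46781×10¹²×(85.81)⁴ = 2.91×10¹³ W.

λ_max ≈ 33.8 μm; P ≈ 2.91×10¹³ W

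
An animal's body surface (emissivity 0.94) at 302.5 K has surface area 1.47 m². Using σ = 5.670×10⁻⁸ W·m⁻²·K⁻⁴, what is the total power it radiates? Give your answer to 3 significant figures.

P ≈ 656 W

Area A = 1.47 m².
P = εσAT⁴ = 0.94 × 5.670×10⁻⁸ × 1.47 × (302.5)⁴ = 656 W.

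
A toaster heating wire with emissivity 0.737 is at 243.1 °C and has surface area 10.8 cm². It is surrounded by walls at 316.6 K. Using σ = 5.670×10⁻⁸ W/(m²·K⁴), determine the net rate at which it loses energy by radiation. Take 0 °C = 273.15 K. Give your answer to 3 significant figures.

Net loss ≈ 2.75 W

T = 243.1 °C + 273.15 = 516.25 K.
Area A = 10.8 cm² = 1.08×10⁻³ m².
Net radiated power P_net = εσA(T⁴ − T₀⁴) = 0.737×5.670×10⁻⁸×1.08×10⁻³×(516.25⁴ − 316.6⁴).
T⁴ − T₀⁴ = 7.10297×10¹⁰ − 1.00472×10¹⁰ = 6.09825×10¹⁰ K⁴, so P_net = 2.75 W.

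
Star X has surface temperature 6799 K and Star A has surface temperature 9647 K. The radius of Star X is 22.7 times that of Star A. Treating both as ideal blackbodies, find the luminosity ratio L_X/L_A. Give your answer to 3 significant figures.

L ∝ R²T⁴, so L_X/L_A = (R_X/R_A)²(T_X/T_A)⁴ = (22.7)² × (6799/9647)⁴ = 515.29 × 0.246724 = 127.

L_X/L_A ≈ 127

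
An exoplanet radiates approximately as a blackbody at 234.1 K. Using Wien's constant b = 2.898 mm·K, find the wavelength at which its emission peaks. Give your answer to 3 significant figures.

λ_max ≈ 12.4 μm

Wien's displacement law: λ_max = b/T = (2.898×10⁻³ m·K)/(234.1 K) = 1.238×10⁻⁵ m.
That is 12.4 μm, in the infrared range.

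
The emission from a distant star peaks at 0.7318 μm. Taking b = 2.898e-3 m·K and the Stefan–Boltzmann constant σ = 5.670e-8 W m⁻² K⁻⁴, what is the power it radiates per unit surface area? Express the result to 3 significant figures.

Wien's law: T = b/λ_max = 2.898×10⁻³/7.318×10⁻⁷ = 3960.10 K.
Then I = σT⁴ = 5.670×10⁻⁸×(3960.10)⁴ = 1.39×10⁷ W/m².

I ≈ 1.39×10⁷ W/m²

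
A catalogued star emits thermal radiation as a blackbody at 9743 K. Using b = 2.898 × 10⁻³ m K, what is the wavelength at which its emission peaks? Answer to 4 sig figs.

Wien's displacement law: λ_max = b/T = (2.898×10⁻³ m·K)/(9743 K) = 2.9744×10⁻⁷ m.
That is 297.4 nm, in the ultraviolet range.

λ_max ≈ 297.4 nm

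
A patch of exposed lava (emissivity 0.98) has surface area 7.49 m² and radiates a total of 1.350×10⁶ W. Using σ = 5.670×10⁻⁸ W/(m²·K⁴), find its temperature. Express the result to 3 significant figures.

Area A = 7.49 m².
P = εσAT⁴ ⇒ T = (P/(εσA))^(1/4) = (1.350×10⁶/(0.98×5.670×10⁻⁸×7.49))^(1/4) = 1.34×10³ K.

T ≈ 1.34×10³ K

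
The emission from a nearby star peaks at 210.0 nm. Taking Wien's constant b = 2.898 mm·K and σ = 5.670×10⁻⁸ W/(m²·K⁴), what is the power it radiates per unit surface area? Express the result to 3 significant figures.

Wien's law: T = b/λ_max = 2.898×10⁻³/2.100×10⁻⁷ = 13800.0 K.
Then I = σT⁴ = 5.670×10⁻⁸×(13800.0)⁴ = 2.06×10⁹ W/m².

I ≈ 2.06×10⁹ W/m²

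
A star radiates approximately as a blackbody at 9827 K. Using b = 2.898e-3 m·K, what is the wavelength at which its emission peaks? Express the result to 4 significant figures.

Wien's displacement law: λ_max = b/T = (2.898×10⁻³ m·K)/(9827 K) = 2.9490×10⁻⁷ m.
That is 294.9 nm, in the ultraviolet range.

λ_max ≈ 294.9 nm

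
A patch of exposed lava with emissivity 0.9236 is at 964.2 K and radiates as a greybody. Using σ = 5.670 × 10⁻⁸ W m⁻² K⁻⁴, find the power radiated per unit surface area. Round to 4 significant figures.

Stefan–Boltzmann: I = εσT⁴ = 0.9236 × 5.670×10⁻⁸ × (964.2)⁴ = 4.526×10⁴ W/m².

I ≈ 4.526×10⁴ W/m²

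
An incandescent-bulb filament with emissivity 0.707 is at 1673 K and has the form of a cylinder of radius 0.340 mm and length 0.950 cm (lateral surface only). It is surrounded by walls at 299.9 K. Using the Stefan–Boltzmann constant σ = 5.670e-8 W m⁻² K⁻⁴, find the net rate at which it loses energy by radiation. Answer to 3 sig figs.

Net loss ≈ 6.37 W

Lateral area A = 2πrL = 2π×3.40×10⁻⁴×9.50×10⁻³ = 2.02947×10⁻⁵ m².
Net radiated power P_net = εσA(T⁴ − T₀⁴) = 0.707×5.670×10⁻⁸×2.02947×10⁻⁵×(1673⁴ − 299.9⁴).
T⁴ − T₀⁴ = 7.83400×10¹² − 8.08921×10⁹ = 7.82591×10¹² K⁴, so P_net = 6.37 W.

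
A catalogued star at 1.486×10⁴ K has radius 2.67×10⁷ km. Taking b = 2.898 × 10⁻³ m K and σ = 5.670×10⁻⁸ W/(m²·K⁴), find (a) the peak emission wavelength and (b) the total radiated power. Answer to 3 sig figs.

(a) λ_max = b/T = 2.898×10⁻³/1.486×10⁴ = 1.950×10⁻⁷ m = 195 nm.
Surface area A = 4πR² = 4π(2.67×10¹⁰ m)² = 8.95844×10²¹ m².
(b) P = σAT⁴ = 5.670×10⁻⁸×8.95844×10²¹×(1.486×10⁴)⁴ = 2.48×10³¹ W.

λ_max ≈ 195 nm; P ≈ 2.48×10³¹ W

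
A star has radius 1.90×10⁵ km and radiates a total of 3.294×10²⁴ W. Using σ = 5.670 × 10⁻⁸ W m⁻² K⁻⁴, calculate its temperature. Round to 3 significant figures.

T ≈ 3.36×10³ K

Surface area A = 4πR² = 4π(1.90×10⁸ m)² = 4.53646×10¹⁷ m².
P = σAT⁴ ⇒ T = (P/(σA))^(1/4) = (3.294×10²⁴/(5.670×10⁻⁸×4.53646×10¹⁷))^(1/4) = 3.36×10³ K.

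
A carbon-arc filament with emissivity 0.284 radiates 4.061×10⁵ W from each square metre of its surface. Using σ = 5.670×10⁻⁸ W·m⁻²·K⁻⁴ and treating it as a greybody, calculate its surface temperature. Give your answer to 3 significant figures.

T ≈ 2.24×10³ K

I = εσT⁴, so T = (I/εσ)^(1/4) = (4.061×10⁵/(0.284×5.670×10⁻⁸))^(1/4) = 2.24×10³ K.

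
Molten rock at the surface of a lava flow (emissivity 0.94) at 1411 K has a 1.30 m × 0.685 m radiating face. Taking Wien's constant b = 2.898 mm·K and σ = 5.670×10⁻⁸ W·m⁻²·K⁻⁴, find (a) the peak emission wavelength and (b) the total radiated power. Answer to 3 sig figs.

(a) λ_max = b/T = 2.898×10⁻³/1411 = 2.054×10⁻⁶ m = 2.05×10³ nm.
Area A = 1.30 × 0.685 = 0.8905 m².
(b) P = εσAT⁴ = 0.94×5.670×10⁻⁸×0.8905×(1411)⁴ = 1.88×10⁵ W.

λ_max ≈ 2.05×10³ nm; P ≈ 1.88×10⁵ W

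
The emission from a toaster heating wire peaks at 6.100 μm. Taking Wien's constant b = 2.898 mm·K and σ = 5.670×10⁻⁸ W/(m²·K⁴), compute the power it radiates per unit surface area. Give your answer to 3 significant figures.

Wien's law: T = b/λ_max = 2.898×10⁻³/6.100×10⁻⁶ = 475.082 K.
Then I = σT⁴ = 5.670×10⁻⁸×(475.082)⁴ = 2.89×10³ W/m².

I ≈ 2.89×10³ W/m²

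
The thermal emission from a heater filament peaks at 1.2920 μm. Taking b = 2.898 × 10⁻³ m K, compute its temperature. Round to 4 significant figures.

T ≈ 2243 K

Wien's law gives T = b/λ_max = (2.898×10⁻³ m·K)/(1.2920×10⁻⁶ m) = 2243 K.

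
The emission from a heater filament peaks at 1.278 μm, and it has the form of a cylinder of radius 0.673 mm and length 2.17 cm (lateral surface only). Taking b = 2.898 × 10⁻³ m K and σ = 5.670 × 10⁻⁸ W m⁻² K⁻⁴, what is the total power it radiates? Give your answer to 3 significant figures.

P ≈ 138 W

Wien's law: T = b/λ_max = 2.898×10⁻³/1.278×10⁻⁶ = 2267.61 K.
Lateral area A = 2πrL = 2π×6.73×10⁻⁴×0.0217 = 9.17603×10⁻⁵ m².
Then P = σAT⁴ = 5.670×10⁻⁸×9.17603×10⁻⁵×(2267.61)⁴ = 138 W.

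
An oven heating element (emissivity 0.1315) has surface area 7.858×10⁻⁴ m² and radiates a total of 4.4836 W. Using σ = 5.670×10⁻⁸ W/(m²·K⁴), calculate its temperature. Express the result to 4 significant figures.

T ≈ 935.3 K

Area A = 7.858×10⁻⁴ m².
P = εσAT⁴ ⇒ T = (P/(εσA))^(1/4) = (4.4836/(0.1315×5.670×10⁻⁸×7.858×10⁻⁴))^(1/4) = 935.3 K.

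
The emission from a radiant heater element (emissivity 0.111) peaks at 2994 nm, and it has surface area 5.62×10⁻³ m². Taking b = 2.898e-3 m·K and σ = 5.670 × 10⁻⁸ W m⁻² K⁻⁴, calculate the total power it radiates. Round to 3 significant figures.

P ≈ 31.0 W

Wien's law: T = b/λ_max = 2.898×10⁻³/2.994×10⁻⁶ = 967.936 K.
Area A = 5.62×10⁻³ m².
Then P = εσAT⁴ = 0.111×5.670×10⁻⁸×5.62×10⁻³×(967.936)⁴ = 31.0 W.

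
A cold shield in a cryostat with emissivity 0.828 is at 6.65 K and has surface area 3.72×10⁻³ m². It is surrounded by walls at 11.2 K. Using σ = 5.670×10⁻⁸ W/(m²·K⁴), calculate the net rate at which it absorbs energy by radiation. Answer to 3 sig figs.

Area A = 3.72×10⁻³ m².
Net radiated power P_net = εσA(T⁴ − T₀⁴) = 0.828×5.670×10⁻⁸×3.72×10⁻³×(6.65⁴ − 11.2⁴).
T⁴ − T₀⁴ = 1955.63 − 15735.2 = -13779.6 K⁴, so P_net = -2.41×10⁻⁶ W — negative, meaning a net gain of 2.41×10⁻⁶ W.

Net gain ≈ 2.41×10⁻⁶ W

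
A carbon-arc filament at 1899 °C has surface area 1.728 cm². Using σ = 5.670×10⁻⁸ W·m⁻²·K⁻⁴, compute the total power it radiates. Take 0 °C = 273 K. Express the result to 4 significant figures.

P ≈ 218.1 W

T = 1899 °C + 273 = 2172 K.
Area A = 1.728 cm² = 1.728×10⁻⁴ m².
P = σAT⁴ = 5.670×10⁻⁸ × 1.728×10⁻⁴ × (2172)⁴ = 218.1 W.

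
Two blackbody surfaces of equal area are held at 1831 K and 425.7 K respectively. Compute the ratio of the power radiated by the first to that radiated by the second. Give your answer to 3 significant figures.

P₁/P₂ ≈ 342

With equal areas, P₁/P₂ = (T₁/T₂)⁴ = (1831/425.7)⁴ = 342.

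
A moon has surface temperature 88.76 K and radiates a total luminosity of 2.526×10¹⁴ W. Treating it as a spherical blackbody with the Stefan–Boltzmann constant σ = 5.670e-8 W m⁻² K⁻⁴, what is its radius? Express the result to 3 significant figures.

L = 4πR²σT⁴ ⇒ R = √(L/(4πσT⁴)).
σT⁴ = 3.51927 W/m², so R = √(2.526×10¹⁴/(4π×3.51927)) = 2.39×10⁶ m.

R ≈ 2.39×10⁶ m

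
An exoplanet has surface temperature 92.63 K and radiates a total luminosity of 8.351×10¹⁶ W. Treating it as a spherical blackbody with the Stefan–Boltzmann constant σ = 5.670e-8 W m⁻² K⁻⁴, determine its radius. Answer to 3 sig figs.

L = 4πR²σT⁴ ⇒ R = √(L/(4πσT⁴)).
σT⁴ = 4.17436 W/m², so R = √(8.351×10¹⁶/(4π×4.17436)) = 3.99×10⁷ m.

R ≈ 3.99×10⁷ m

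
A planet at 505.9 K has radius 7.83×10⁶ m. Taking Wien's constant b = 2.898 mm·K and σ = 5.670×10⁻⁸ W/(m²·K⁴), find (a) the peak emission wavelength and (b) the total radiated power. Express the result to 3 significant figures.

λ_max ≈ 5.73 μm; P ≈ 2.86×10¹⁸ W

(a) λ_max = b/T = 2.898×10⁻³/505.9 = 5.728×10⁻⁶ m = 5.73 μm.
Surface area A = 4πR² = 4π(7.83×10⁶ m)² = 7.70430×10¹⁴ m².
(b) P = σAT⁴ = 5.670×10⁻⁸×7.70430×10¹⁴×(505.9)⁴ = 2.86×10¹⁸ W.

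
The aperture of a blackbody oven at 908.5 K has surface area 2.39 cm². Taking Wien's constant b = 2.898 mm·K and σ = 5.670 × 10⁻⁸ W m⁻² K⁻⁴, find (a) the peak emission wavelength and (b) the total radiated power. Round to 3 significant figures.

(a) λ_max = b/T = 2.898×10⁻³/908.5 = 3.190×10⁻⁶ m = 3.19 μm.
Area A = 2.39 cm² = 2.39×10⁻⁴ m².
(b) P = σAT⁴ = 5.670×10⁻⁸×2.39×10⁻⁴×(908.5)⁴ = 9.23 W.

λ_max ≈ 3.19 μm; P ≈ 9.23 W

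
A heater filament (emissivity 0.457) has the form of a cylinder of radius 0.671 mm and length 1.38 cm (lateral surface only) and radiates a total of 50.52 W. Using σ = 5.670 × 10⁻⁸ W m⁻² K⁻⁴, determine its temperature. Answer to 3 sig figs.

T ≈ 2.41×10³ K

Lateral area A = 2πrL = 2π×6.71×10⁻⁴×0.0138 = 5.81810×10⁻⁵ m².
P = εσAT⁴ ⇒ T = (P/(εσA))^(1/4) = (50.52/(0.457×5.670×10⁻⁸×5.81810×10⁻⁵))^(1/4) = 2.41×10³ K.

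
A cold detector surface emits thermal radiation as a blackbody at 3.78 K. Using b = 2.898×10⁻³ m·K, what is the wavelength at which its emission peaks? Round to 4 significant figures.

λ_max ≈ 7.667×10⁻⁴ m

Wien's displacement law: λ_max = b/T = (2.898×10⁻³ m·K)/(3.78 K) = 7.6667×10⁻⁴ m.
That is 7.667×10⁻⁴ m, in the infrared range.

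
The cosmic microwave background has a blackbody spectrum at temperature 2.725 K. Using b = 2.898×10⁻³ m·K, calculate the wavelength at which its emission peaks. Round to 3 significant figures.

Wien's displacement law: λ_max = b/T = (2.898×10⁻³ m·K)/(2.725 K) = 1.063×10⁻³ m.
That is 1.06×10⁻³ m, in the microwave range.

λ_max ≈ 1.06×10⁻³ m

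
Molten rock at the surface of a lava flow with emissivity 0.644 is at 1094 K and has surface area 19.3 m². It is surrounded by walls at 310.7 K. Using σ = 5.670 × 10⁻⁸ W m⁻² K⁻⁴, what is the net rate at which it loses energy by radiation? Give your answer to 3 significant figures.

Net loss ≈ 1.00×10⁶ W

Area A = 19.3 m².
Net radiated power P_net = εσA(T⁴ − T₀⁴) = 0.644×5.670×10⁻⁸×19.3×(1094⁴ − 310.7⁴).
T⁴ − T₀⁴ = 1.43242×10¹² − 9.31891×10⁹ = 1.42310×10¹² K⁴, so P_net = 1.00×10⁶ W.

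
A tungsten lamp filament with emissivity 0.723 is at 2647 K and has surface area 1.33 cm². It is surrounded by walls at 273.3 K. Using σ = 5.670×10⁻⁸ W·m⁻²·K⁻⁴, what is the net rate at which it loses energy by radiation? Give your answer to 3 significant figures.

Area A = 1.33 cm² = 1.33×10⁻⁴ m².
Net radiated power P_net = εσA(T⁴ − T₀⁴) = 0.723×5.670×10⁻⁸×1.33×10⁻⁴×(2647⁴ − 273.3⁴).
T⁴ − T₀⁴ = 4.90926×10¹³ − 5.57903×10⁹ = 4.90870×10¹³ K⁴, so P_net = 268 W.

Net loss ≈ 268 W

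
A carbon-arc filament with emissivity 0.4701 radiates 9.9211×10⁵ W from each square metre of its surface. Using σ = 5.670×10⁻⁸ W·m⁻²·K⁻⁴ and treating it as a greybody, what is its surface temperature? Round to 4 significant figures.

T ≈ 2470 K

I = εσT⁴, so T = (I/εσ)^(1/4) = (9.9211×10⁵/(0.4701×5.670×10⁻⁸))^(1/4) = 2470 K.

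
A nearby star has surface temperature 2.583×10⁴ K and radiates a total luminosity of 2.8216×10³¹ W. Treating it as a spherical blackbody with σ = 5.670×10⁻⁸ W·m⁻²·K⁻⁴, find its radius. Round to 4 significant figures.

L = 4πR²σT⁴ ⇒ R = √(L/(4πσT⁴)).
σT⁴ = 2.52395×10¹⁰ W/m², so R = √(2.8216×10³¹/(4π×2.52395×10¹⁰)) = 9.432×10⁹ m.

R ≈ 9.432×10⁹ m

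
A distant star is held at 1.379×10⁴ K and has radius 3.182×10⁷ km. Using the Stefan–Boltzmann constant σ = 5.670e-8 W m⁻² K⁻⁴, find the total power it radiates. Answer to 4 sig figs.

P ≈ 2.609×10³¹ W

Surface area A = 4πR² = 4π(3.182×10¹⁰ m)² = 1.27236×10²² m².
P = σAT⁴ = 5.670×10⁻⁸ × 1.27236×10²² × (1.379×10⁴)⁴ = 2.609×10³¹ W.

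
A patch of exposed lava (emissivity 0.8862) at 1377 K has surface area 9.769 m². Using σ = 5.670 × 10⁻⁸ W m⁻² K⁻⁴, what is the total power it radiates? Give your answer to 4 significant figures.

P ≈ 1.765×10⁶ W

Area A = 9.769 m².
P = εσAT⁴ = 0.8862 × 5.670×10⁻⁸ × 9.769 × (1377)⁴ = 1.765×10⁶ W.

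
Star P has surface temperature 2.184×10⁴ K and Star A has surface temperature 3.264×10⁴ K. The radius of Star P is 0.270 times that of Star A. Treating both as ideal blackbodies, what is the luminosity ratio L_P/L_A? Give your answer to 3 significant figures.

L ∝ R²T⁴, so L_P/L_A = (R_P/R_A)²(T_P/T_A)⁴ = (0.270)² × (2.184×10⁴/3.264×10⁴)⁴ = 0.0729 × 0.200452 = 0.0146.

L_P/L_A ≈ 0.0146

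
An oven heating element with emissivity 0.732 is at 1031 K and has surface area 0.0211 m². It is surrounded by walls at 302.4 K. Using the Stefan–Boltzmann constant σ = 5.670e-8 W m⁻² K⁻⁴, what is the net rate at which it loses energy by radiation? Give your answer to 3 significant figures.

Area A = 0.0211 m².
Net radiated power P_net = εσA(T⁴ − T₀⁴) = 0.732×5.670×10⁻⁸×0.0211×(1031⁴ − 302.4⁴).
T⁴ − T₀⁴ = 1.12989×10¹² − 8.36233×10⁹ = 1.12153×10¹² K⁴, so P_net = 982 W.

Net loss ≈ 982 W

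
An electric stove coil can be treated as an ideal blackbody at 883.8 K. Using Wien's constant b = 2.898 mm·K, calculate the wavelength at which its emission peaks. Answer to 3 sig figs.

Wien's displacement law: λ_max = b/T = (2.898×10⁻³ m·K)/(883.8 K) = 3.279×10⁻⁶ m.
That is 3.28 μm, in the infrared range.

λ_max ≈ 3.28 μm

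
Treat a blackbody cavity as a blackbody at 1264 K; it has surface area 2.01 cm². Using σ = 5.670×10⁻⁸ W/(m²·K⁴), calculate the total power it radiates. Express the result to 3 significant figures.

Area A = 2.01 cm² = 2.01×10⁻⁴ m².
P = σAT⁴ = 5.670×10⁻⁸ × 2.01×10⁻⁴ × (1264)⁴ = 29.1 W.

P ≈ 29.1 W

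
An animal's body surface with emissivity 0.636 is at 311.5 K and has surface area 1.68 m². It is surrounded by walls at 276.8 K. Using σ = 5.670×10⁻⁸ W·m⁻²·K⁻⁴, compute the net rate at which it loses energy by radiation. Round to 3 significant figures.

Net loss ≈ 215 W

Area A = 1.68 m².
Net radiated power P_net = εσA(T⁴ − T₀⁴) = 0.636×5.670×10⁻⁸×1.68×(311.5⁴ − 276.8⁴).
T⁴ − T₀⁴ = 9.41526×10⁹ − 5.87035×10⁹ = 3.54491×10⁹ K⁴, so P_net = 215 W.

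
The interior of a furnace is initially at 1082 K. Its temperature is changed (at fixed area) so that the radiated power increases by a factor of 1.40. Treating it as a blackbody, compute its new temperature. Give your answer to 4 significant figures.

P ∝ T⁴, so T₂/T₁ = (P₂/P₁)^(1/4) = (1.40)^(1/4) = 1.08776.
T₂ = 1082 × 1.08776 = 1177 K.

T₂ ≈ 1177 K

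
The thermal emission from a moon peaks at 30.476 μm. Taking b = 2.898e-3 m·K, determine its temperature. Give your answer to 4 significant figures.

T ≈ 95.09 K

Wien's law gives T = b/λ_max = (2.898×10⁻³ m·K)/(3.0476×10⁻⁵ m) = 95.09 K.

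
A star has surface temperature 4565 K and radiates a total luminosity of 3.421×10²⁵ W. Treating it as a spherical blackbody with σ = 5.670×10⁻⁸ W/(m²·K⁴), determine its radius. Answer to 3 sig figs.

L = 4πR²σT⁴ ⇒ R = √(L/(4πσT⁴)).
σT⁴ = 2.46233×10⁷ W/m², so R = √(3.421×10²⁵/(4π×2.46233×10⁷)) = 3.33×10⁸ m.

R ≈ 3.33×10⁸ m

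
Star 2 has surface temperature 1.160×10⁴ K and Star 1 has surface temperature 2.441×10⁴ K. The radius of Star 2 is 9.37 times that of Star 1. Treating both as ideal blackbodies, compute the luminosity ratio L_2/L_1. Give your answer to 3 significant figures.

L_2/L_1 ≈ 4.48

L ∝ R²T⁴, so L_2/L_1 = (R_2/R_1)²(T_2/T_1)⁴ = (9.37)² × (1.160×10⁴/2.441×10⁴)⁴ = 87.7969 × 0.0509989 = 4.48.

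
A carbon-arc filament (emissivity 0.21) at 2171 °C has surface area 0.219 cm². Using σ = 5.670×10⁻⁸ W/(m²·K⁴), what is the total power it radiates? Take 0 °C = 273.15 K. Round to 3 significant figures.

P ≈ 9.31 W

T = 2171 °C + 273.15 = 2444.15 K.
Area A = 0.219 cm² = 2.19×10⁻⁵ m².
P = εσAT⁴ = 0.21 × 5.670×10⁻⁸ × 2.19×10⁻⁵ × (2444.15)⁴ = 9.31 W.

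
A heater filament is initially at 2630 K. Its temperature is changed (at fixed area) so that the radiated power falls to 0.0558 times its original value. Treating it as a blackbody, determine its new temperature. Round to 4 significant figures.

P ∝ T⁴, so T₂/T₁ = (P₂/P₁)^(1/4) = (0.0558)^(1/4) = 0.486025.
T₂ = 2630 × 0.486025 = 1278 K.

T₂ ≈ 1278 K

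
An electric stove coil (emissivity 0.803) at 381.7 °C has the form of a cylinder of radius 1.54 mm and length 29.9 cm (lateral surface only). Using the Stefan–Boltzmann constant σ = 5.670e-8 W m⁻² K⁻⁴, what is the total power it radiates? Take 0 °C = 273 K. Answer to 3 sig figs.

P ≈ 24.2 W

T = 381.7 °C + 273 = 654.7 K.
Lateral area A = 2πrL = 2π×1.54×10⁻³×0.299 = 2.89316×10⁻³ m².
P = εσAT⁴ = 0.803 × 5.670×10⁻⁸ × 2.89316×10⁻³ × (654.7)⁴ = 24.2 W.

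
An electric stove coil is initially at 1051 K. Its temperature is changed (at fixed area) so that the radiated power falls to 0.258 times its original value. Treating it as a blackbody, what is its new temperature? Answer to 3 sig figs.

P ∝ T⁴, so T₂/T₁ = (P₂/P₁)^(1/4) = (0.258)^(1/4) = 0.712697.
T₂ = 1051 × 0.712697 = 749 K.

T₂ ≈ 749 K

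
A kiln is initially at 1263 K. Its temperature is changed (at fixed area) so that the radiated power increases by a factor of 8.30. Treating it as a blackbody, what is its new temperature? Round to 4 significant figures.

P ∝ T⁴, so T₂/T₁ = (P₂/P₁)^(1/4) = (8.30)^(1/4) = 1.69734.
T₂ = 1263 × 1.69734 = 2144 K.

T₂ ≈ 2144 K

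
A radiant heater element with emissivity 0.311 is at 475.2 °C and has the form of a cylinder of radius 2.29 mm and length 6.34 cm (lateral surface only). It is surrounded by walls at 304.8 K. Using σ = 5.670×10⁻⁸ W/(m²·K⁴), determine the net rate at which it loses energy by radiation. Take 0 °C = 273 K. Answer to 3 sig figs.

Net loss ≈ 4.90 W

T = 475.2 °C + 273 = 748.2 K.
Lateral area A = 2πrL = 2π×2.29×10⁻³×0.0634 = 9.12231×10⁻⁴ m².
Net radiated power P_net = εσA(T⁴ − T₀⁴) = 0.311×5.670×10⁻⁸×9.12231×10⁻⁴×(748.2⁴ − 304.8⁴).
T⁴ − T₀⁴ = 3.13380×10¹¹ − 8.63097×10⁹ = 3.04749×10¹¹ K⁴, so P_net = 4.90 W.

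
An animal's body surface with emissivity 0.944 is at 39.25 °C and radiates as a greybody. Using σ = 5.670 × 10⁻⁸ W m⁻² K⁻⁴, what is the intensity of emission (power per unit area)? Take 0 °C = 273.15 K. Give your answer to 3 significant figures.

T = 39.25 °C + 273.15 = 312.40 K.
Stefan–Boltzmann: I = εσT⁴ = 0.944 × 5.670×10⁻⁸ × (312.40)⁴ = 510 W/m².

I ≈ 510 W/m²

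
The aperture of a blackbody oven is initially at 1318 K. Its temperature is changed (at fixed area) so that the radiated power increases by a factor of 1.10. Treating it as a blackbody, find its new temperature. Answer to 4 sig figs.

P ∝ T⁴, so T₂/T₁ = (P₂/P₁)^(1/4) = (1.10)^(1/4) = 1.02411.
T₂ = 1318 × 1.02411 = 1350 K.

T₂ ≈ 1350 K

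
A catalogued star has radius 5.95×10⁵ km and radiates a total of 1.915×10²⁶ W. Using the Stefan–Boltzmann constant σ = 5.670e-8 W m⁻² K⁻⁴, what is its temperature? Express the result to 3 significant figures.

Surface area A = 4πR² = 4π(5.95×10⁸ m)² = 4.44881×10¹⁸ m².
P = σAT⁴ ⇒ T = (P/(σA))^(1/4) = (1.915×10²⁶/(5.670×10⁻⁸×4.44881×10¹⁸))^(1/4) = 5.25×10³ K.

T ≈ 5.25×10³ K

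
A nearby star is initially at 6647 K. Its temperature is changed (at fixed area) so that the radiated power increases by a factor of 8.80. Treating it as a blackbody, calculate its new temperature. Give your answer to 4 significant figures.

T₂ ≈ 1.145×10⁴ K

P ∝ T⁴, so T₂/T₁ = (P₂/P₁)^(1/4) = (8.80)^(1/4) = 1.72235.
T₂ = 6647 × 1.72235 = 1.145×10⁴ K.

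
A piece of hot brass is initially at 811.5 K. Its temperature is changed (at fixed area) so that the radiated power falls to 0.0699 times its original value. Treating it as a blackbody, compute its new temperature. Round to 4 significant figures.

T₂ ≈ 417.3 K

P ∝ T⁴, so T₂/T₁ = (P₂/P₁)^(1/4) = (0.0699)^(1/4) = 0.514185.
T₂ = 811.5 × 0.514185 = 417.3 K.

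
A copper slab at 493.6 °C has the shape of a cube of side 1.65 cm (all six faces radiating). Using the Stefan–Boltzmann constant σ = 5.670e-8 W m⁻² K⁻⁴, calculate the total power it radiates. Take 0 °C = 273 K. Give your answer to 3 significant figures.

T = 493.6 °C + 273 = 766.6 K.
Area A = 6s² = 6×(0.0165 m)² = 1.6335×10⁻³ m².
P = σAT⁴ = 5.670×10⁻⁸ × 1.6335×10⁻³ × (766.6)⁴ = 32.0 W.

P ≈ 32.0 W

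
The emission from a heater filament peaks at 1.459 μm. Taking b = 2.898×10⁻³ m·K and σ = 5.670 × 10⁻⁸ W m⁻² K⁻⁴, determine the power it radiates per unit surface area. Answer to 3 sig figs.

I ≈ 8.83×10⁵ W/m²

Wien's law: T = b/λ_max = 2.898×10⁻³/1.459×10⁻⁶ = 1986.29 K.
Then I = σT⁴ = 5.670×10⁻⁸×(1986.29)⁴ = 8.83×10⁵ W/m².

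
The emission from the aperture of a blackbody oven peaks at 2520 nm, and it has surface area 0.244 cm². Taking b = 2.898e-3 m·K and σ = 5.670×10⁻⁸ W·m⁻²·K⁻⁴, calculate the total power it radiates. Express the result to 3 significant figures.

P ≈ 2.42 W

Wien's law: T = b/λ_max = 2.898×10⁻³/2.520×10⁻⁶ = 1150.00 K.
Area A = 0.244 cm² = 2.44×10⁻⁵ m².
Then P = σAT⁴ = 5.670×10⁻⁸×2.44×10⁻⁵×(1150.00)⁴ = 2.42 W.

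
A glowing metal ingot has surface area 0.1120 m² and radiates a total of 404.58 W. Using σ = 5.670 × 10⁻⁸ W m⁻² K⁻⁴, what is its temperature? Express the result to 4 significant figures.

T ≈ 502.4 K

Area A = 0.1120 m².
P = σAT⁴ ⇒ T = (P/(σA))^(1/4) = (404.58/(5.670×10⁻⁸×0.1120))^(1/4) = 502.4 K.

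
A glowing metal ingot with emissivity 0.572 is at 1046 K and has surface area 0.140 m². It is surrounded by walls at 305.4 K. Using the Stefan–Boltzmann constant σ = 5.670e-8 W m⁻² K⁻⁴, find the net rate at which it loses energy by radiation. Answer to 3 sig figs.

Area A = 0.140 m².
Net radiated power P_net = εσA(T⁴ − T₀⁴) = 0.572×5.670×10⁻⁸×0.140×(1046⁴ − 305.4⁴).
T⁴ − T₀⁴ = 1.19709×10¹² − 8.69914×10⁹ = 1.18839×10¹² K⁴, so P_net = 5.40×10³ W.

Net loss ≈ 5.40×10³ W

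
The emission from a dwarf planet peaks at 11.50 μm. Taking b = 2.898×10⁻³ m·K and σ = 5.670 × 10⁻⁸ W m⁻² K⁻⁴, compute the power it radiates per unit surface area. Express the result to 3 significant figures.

Wien's law: T = b/λ_max = 2.898×10⁻³/1.150×10⁻⁵ = 252.000 K.
Then I = σT⁴ = 5.670×10⁻⁸×(252.000)⁴ = 229 W/m².

I ≈ 229 W/m²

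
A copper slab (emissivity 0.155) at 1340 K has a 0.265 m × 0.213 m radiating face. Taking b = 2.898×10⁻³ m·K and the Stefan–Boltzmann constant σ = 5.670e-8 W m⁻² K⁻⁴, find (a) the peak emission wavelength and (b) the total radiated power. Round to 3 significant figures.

(a) λ_max = b/T = 2.898×10⁻³/1340 = 2.163×10⁻⁶ m = 2.16 μm.
Area A = 0.265 × 0.213 = 0.056445 m².
(b) P = εσAT⁴ = 0.155×5.670×10⁻⁸×0.056445×(1340)⁴ = 1.60×10³ W.

λ_max ≈ 2.16 μm; P ≈ 1.60×10³ W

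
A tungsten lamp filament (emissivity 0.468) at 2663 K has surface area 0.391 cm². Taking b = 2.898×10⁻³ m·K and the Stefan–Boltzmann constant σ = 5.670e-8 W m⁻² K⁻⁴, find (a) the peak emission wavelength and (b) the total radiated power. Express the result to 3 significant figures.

(a) λ_max = b/T = 2.898×10⁻³/2663 = 1.088×10⁻⁶ m = 1.09×10³ nm.
Area A = 0.391 cm² = 3.91×10⁻⁵ m².
(b) P = εσAT⁴ = 0.468×5.670×10⁻⁸×3.91×10⁻⁵×(2663)⁴ = 52.2 W.

λ_max ≈ 1.09×10³ nm; P ≈ 52.2 W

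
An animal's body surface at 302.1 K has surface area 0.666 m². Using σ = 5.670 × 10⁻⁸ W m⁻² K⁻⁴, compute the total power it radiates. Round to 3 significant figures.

P ≈ 315 W

Area A = 0.666 m².
P = σAT⁴ = 5.670×10⁻⁸ × 0.666 × (302.1)⁴ = 315 W.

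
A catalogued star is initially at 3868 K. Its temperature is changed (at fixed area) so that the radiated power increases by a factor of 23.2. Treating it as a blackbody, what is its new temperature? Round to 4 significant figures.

P ∝ T⁴, so T₂/T₁ = (P₂/P₁)^(1/4) = (23.2)^(1/4) = 2.19468.
T₂ = 3868 × 2.19468 = 8489 K.

T₂ ≈ 8489 K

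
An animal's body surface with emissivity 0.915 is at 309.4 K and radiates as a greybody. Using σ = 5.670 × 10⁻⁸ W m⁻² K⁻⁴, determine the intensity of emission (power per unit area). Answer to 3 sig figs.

Stefan–Boltzmann: I = εσT⁴ = 0.915 × 5.670×10⁻⁸ × (309.4)⁴ = 475 W/m².

I ≈ 475 W/m²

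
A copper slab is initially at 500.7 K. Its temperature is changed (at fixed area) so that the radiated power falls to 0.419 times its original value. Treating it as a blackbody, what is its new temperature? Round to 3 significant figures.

P ∝ T⁴, so T₂/T₁ = (P₂/P₁)^(1/4) = (0.419)^(1/4) = 0.804551.
T₂ = 500.7 × 0.804551 = 403 K.

T₂ ≈ 403 K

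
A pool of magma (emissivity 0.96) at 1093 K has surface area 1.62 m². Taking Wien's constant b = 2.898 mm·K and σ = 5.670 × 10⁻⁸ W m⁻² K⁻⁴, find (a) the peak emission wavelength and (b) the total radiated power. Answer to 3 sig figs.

λ_max ≈ 2.65×10³ nm; P ≈ 1.26×10⁵ W

(a) λ_max = b/T = 2.898×10⁻³/1093 = 2.651×10⁻⁶ m = 2.65×10³ nm.
Area A = 1.62 m².
(b) P = εσAT⁴ = 0.96×5.670×10⁻⁸×1.62×(1093)⁴ = 1.26×10⁵ W.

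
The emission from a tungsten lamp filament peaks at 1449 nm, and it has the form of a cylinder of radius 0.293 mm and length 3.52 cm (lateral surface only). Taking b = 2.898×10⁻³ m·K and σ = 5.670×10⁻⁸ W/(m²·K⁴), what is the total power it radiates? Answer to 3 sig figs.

Wien's law: T = b/λ_max = 2.898×10⁻³/1.449×10⁻⁶ = 2000.00 K.
Lateral area A = 2πrL = 2π×2.93×10⁻⁴×0.0352 = 6.48023×10⁻⁵ m².
Then P = σAT⁴ = 5.670×10⁻⁸×6.48023×10⁻⁵×(2000.00)⁴ = 58.8 W.

P ≈ 58.8 W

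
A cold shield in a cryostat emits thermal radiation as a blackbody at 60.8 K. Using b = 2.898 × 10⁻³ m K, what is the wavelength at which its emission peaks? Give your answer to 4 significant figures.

λ_max ≈ 47.66 μm

Wien's displacement law: λ_max = b/T = (2.898×10⁻³ m·K)/(60.8 K) = 4.7664×10⁻⁵ m.
That is 47.66 μm, in the infrared range.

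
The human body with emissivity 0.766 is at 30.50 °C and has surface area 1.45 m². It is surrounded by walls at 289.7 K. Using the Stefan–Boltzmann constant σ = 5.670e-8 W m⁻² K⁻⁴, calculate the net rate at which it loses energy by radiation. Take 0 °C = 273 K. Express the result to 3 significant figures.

Net loss ≈ 90.8 W

T = 30.50 °C + 273 = 303.50 K.
Area A = 1.45 m².
Net radiated power P_net = εσA(T⁴ − T₀⁴) = 0.766×5.670×10⁻⁸×1.45×(303.50⁴ − 289.7⁴).
T⁴ − T₀⁴ = 8.48467×10⁹ − 7.04359×10⁹ = 1.44108×10⁹ K⁴, so P_net = 90.8 W.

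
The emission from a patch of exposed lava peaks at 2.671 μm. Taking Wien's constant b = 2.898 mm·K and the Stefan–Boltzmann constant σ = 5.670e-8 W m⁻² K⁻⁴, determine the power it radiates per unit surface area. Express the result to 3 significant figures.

Wien's law: T = b/λ_max = 2.898×10⁻³/2.671×10⁻⁶ = 1084.99 K.
Then I = σT⁴ = 5.670×10⁻⁸×(1084.99)⁴ = 7.86×10⁴ W/m².

I ≈ 7.86×10⁴ W/m²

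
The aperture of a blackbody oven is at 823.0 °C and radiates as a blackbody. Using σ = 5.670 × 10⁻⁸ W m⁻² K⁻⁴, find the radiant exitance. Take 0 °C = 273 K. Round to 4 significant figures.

I ≈ 8.181×10⁴ W/m²

T = 823.0 °C + 273 = 1096.0 K.
Stefan–Boltzmann: I = σT⁴ = 5.670×10⁻⁸ × (1096.0)⁴ = 8.181×10⁴ W/m².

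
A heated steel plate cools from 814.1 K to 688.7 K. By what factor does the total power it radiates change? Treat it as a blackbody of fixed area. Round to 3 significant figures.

P ∝ T⁴, so P₂/P₁ = (T₂/T₁)⁴ = (688.7/814.1)⁴ = (0.845965)⁴ = 0.512.

P₂/P₁ ≈ 0.512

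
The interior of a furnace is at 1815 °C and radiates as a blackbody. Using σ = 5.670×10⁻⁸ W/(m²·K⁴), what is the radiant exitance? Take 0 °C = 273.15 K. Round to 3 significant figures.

I ≈ 1.08×10⁶ W/m²

T = 1815 °C + 273.15 = 2088.15 K.
Stefan–Boltzmann: I = σT⁴ = 5.670×10⁻⁸ × (2088.15)⁴ = 1.08×10⁶ W/m².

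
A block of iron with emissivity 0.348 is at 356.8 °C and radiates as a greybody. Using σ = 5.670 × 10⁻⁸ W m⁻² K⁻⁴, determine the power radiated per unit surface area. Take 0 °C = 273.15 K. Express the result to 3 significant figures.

I ≈ 3.11×10³ W/m²

T = 356.8 °C + 273.15 = 629.95 K.
Stefan–Boltzmann: I = εσT⁴ = 0.348 × 5.670×10⁻⁸ × (629.95)⁴ = 3.11×10³ W/m².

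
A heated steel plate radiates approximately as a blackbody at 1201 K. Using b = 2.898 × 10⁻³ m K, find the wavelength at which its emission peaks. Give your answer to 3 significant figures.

λ_max ≈ 2.41 μm

Wien's displacement law: λ_max = b/T = (2.898×10⁻³ m·K)/(1201 K) = 2.413×10⁻⁶ m.
That is 2.41 μm, in the infrared range.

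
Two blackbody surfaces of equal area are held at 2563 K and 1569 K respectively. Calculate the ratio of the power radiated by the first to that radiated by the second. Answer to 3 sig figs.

With equal areas, P₁/P₂ = (T₁/T₂)⁴ = (2563/1569)⁴ = 7.12.

P₁/P₂ ≈ 7.12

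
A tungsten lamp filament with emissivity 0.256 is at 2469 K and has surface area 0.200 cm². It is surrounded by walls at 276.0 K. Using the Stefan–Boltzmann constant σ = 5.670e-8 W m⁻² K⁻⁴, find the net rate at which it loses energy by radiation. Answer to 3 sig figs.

Net loss ≈ 10.8 W

Area A = 0.200 cm² = 2.00×10⁻⁵ m².
Net radiated power P_net = εσA(T⁴ − T₀⁴) = 0.256×5.670×10⁻⁸×2.00×10⁻⁵×(2469⁴ − 276.0⁴).
T⁴ − T₀⁴ = 3.71607×10¹³ − 5.80278×10⁹ = 3.71549×10¹³ K⁴, so P_net = 10.8 W.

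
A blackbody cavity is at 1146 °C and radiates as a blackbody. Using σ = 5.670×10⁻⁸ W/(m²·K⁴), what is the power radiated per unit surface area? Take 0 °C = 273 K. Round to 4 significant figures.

T = 1146 °C + 273 = 1419 K.
Stefan–Boltzmann: I = σT⁴ = 5.670×10⁻⁸ × (1419)⁴ = 2.299×10⁵ W/m².

I ≈ 2.299×10⁵ W/m²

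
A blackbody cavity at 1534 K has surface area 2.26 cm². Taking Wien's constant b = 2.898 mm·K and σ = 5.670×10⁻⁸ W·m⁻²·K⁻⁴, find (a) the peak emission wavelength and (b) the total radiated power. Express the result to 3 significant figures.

λ_max ≈ 1.89 μm; P ≈ 71.0 W

(a) λ_max = b/T = 2.898×10⁻³/1534 = 1.889×10⁻⁶ m = 1.89 μm.
Area A = 2.26 cm² = 2.26×10⁻⁴ m².
(b) P = σAT⁴ = 5.670×10⁻⁸×2.26×10⁻⁴×(1534)⁴ = 71.0 W.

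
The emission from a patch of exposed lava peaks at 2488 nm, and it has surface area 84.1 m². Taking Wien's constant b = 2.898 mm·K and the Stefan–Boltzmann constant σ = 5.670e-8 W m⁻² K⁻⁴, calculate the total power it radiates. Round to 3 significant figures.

P ≈ 8.78×10⁶ W

Wien's law: T = b/λ_max = 2.898×10⁻³/2.488×10⁻⁶ = 1164.79 K.
Area A = 84.1 m².
Then P = σAT⁴ = 5.670×10⁻⁸×84.1×(1164.79)⁴ = 8.78×10⁶ W.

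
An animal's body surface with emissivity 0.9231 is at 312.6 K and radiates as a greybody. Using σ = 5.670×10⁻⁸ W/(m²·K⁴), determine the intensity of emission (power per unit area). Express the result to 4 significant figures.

I ≈ 499.8 W/m²

Stefan–Boltzmann: I = εσT⁴ = 0.9231 × 5.670×10⁻⁸ × (312.6)⁴ = 499.8 W/m².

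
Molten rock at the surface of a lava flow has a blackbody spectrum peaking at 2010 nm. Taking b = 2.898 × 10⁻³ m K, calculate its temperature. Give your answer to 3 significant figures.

T ≈ 1.44×10³ K

Wien's law gives T = b/λ_max = (2.898×10⁻³ m·K)/(2.010×10⁻⁶ m) = 1.44×10³ K.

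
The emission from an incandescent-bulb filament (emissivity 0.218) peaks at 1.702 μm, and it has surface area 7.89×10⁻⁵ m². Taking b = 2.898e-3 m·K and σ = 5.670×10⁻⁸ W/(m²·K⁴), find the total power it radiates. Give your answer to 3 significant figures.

P ≈ 8.20 W

Wien's law: T = b/λ_max = 2.898×10⁻³/1.702×10⁻⁶ = 1702.70 K.
Area A = 7.89×10⁻⁵ m².
Then P = εσAT⁴ = 0.218×5.670×10⁻⁸×7.89×10⁻⁵×(1702.70)⁴ = 8.20 W.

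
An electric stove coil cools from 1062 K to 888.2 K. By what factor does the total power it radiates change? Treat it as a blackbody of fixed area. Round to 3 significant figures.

P ∝ T⁴, so P₂/P₁ = (T₂/T₁)⁴ = (888.2/1062)⁴ = (0.836347)⁴ = 0.489.

P₂/P₁ ≈ 0.489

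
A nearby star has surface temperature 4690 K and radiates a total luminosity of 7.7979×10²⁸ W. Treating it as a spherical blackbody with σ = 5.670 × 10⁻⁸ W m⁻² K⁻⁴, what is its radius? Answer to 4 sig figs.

L = 4πR²σT⁴ ⇒ R = √(L/(4πσT⁴)).
σT⁴ = 2.74331×10⁷ W/m², so R = √(7.7979×10²⁸/(4π×2.74331×10⁷)) = 1.504×10¹⁰ m.

R ≈ 1.504×10¹⁰ m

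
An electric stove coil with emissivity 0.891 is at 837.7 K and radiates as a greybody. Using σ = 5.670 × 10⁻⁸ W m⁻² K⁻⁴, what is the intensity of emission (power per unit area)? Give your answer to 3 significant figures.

I ≈ 2.49×10⁴ W/m²

Stefan–Boltzmann: I = εσT⁴ = 0.891 × 5.670×10⁻⁸ × (837.7)⁴ = 2.49×10⁴ W/m².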